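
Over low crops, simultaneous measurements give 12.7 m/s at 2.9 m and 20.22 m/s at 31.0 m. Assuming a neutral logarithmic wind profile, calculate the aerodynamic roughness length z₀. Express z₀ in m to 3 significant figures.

Log law: V(z) ∝ ln(z/z₀). With r = V₁/V₂ = 12.7/20.22 = 0.62809,
r · ln(z₂/z₀) = ln(z₁/z₀) ⇒ ln z₀ = (ln z₁ − r·ln z₂)/(1 − r)
ln z₀ = (1.06471 − 0.62809×3.43399) / 0.37191 = -2.9366
z₀ = exp(-2.9366) = 0.05305 m

z₀ ≈ 0.0530 m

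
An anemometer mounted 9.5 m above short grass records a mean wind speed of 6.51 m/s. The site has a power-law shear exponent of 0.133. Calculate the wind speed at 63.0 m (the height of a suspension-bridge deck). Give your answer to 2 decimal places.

Power-law profile: V₂ = V₁ · (z₂/z₁)^α
V₂ = 6.51 × (63.0/9.5)^0.133 = 6.51 × (6.6316)^0.133
    = 6.51 × 1.2861 = 8.3725 m/s

8.37 m/s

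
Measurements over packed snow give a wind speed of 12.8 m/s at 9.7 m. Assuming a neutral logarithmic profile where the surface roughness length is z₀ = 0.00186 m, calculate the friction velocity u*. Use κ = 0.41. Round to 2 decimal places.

Log law: V(z) = (u*/κ) · ln(z/z₀) ⇒ u* = κ · V / ln(z/z₀)
u* = 0.41 × 12.8 / ln(9.7/0.00186) = 0.41 × 12.8 / 8.5593
   = 5.2480 / 8.5593 = 0.6131 m/s

u* ≈ 0.61 m/s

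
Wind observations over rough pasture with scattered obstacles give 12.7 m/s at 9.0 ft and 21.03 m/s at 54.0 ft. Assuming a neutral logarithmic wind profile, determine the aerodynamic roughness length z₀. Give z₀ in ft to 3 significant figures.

Log law: V(z) ∝ ln(z/z₀). With r = V₁/V₂ = 12.7/21.03 = 0.60390,
r · ln(z₂/z₀) = ln(z₁/z₀) ⇒ ln z₀ = (ln z₁ − r·ln z₂)/(1 − r)
ln z₀ = (2.19722 − 0.60390×3.98898) / 0.39610 = -0.5345
z₀ = exp(-0.5345) = 0.5860 ft

z₀ ≈ 0.586 ft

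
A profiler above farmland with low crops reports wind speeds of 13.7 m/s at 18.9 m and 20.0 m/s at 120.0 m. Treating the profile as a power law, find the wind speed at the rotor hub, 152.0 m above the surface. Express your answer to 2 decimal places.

20.99 m/s

First find α: α = ln(V₂/V₁)/ln(z₂/z₁) = ln(20.0/13.7)/ln(120.0/18.9) = 0.37834/1.84833 = 0.2047
Extrapolate from 120.0 m to 152.0 m: V₃ = 20.0 × (152.0/120.0)^0.2047 = 20.0 × 1.0496 = 20.9915 m/s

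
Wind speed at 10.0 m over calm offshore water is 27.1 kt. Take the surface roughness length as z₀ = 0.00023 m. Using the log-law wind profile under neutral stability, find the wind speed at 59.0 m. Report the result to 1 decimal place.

31.6 kt

Log law: V(z) ∝ ln(z/z₀), so V₂/V₁ = ln(z₂/z₀) / ln(z₁/z₀).
ln(59.0/0.00023) = 12.4550, ln(10.0/0.00023) = 10.6800
V₂ = 27.1 × 12.4550/10.6800 = 27.1 × 1.1662 = 31.6039 kt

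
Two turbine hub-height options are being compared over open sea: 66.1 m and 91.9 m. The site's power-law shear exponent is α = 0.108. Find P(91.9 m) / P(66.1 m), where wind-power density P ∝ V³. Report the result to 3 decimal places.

Speed ratio: V_B/V_A = (z_B/z_A)^α = (91.9/66.1)^0.108 = (1.3903)^0.108 = 1.03623
Power-density ratio: P_B/P_A = (V_B/V_A)³ = (1.03623)³ = 1.11268

1.113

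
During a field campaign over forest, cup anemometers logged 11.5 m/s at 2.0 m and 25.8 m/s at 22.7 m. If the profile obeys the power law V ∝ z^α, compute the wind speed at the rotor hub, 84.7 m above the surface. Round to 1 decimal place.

40.0 m/s

First find α: α = ln(V₂/V₁)/ln(z₂/z₁) = ln(25.8/11.5)/ln(22.7/2.0) = 0.80803/2.42922 = 0.3326
Extrapolate from 22.7 m to 84.7 m: V₃ = 25.8 × (84.7/22.7)^0.3326 = 25.8 × 1.5496 = 39.9794 m/s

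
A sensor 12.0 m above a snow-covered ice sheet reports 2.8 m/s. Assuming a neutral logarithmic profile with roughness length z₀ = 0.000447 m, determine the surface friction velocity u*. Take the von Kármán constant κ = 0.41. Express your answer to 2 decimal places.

u* ≈ 0.11 m/s

Log law: V(z) = (u*/κ) · ln(z/z₀) ⇒ u* = κ · V / ln(z/z₀)
u* = 0.41 × 2.8 / ln(12.0/0.000447) = 0.41 × 2.8 / 10.1979
   = 1.1480 / 10.1979 = 0.1126 m/s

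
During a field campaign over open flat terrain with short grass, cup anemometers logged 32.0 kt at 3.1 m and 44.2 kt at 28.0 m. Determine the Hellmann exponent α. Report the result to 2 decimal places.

α ≈ 0.15

Power law: V₂/V₁ = (z₂/z₁)^α ⇒ α = ln(V₂/V₁) / ln(z₂/z₁)
α = ln(44.2/32.0) / ln(28.0/3.1) = ln(1.3813) / ln(9.0323)
  = 0.32299 / 2.20080 = 0.14676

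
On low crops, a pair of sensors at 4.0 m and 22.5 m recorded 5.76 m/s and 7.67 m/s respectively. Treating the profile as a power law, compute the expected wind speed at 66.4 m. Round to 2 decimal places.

First find α: α = ln(V₂/V₁)/ln(z₂/z₁) = ln(7.67/5.76)/ln(22.5/4.0) = 0.28638/1.72722 = 0.1658
Extrapolate from 22.5 m to 66.4 m: V₃ = 7.67 × (66.4/22.5)^0.1658 = 7.67 × 1.1965 = 9.1774 m/s

9.18 m/s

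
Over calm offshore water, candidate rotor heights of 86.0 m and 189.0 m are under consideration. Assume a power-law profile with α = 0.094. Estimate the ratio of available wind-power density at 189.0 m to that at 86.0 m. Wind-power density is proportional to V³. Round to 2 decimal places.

1.25

Speed ratio: V_B/V_A = (z_B/z_A)^α = (189.0/86.0)^0.094 = (2.1977)^0.094 = 1.07682
Power-density ratio: P_B/P_A = (V_B/V_A)³ = (1.07682)³ = 1.24863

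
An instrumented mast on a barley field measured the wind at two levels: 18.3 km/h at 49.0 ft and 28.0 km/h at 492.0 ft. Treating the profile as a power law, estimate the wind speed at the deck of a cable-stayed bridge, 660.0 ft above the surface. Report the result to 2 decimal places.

29.56 km/h

First find α: α = ln(V₂/V₁)/ln(z₂/z₁) = ln(28.0/18.3)/ln(492.0/49.0) = 0.42530/2.30666 = 0.1844
Extrapolate from 492.0 ft to 660.0 ft: V₃ = 28.0 × (660.0/492.0)^0.1844 = 28.0 × 1.0557 = 29.5584 km/h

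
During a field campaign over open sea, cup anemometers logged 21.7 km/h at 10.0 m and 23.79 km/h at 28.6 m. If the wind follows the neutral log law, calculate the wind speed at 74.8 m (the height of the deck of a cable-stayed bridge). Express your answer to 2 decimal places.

25.70 km/h

Log law: V ∝ ln(z/z₀). From the pair, with r = V₁/V₂ = 0.91215,
ln z₀ = (ln z₁ − r·ln z₂)/(1 − r) = (2.3026 − 0.91215×3.3534)/0.08785 = -8.6079 → z₀ = 0.0001827 m
V₃ = V₁ · ln(z₃/z₀)/ln(z₁/z₀) = 21.7 × 12.9227/10.9104 = 25.7022 km/h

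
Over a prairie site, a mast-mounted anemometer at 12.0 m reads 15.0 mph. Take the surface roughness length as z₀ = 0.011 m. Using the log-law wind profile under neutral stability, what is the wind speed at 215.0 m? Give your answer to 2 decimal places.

Log law: V(z) ∝ ln(z/z₀), so V₂/V₁ = ln(z₂/z₀) / ln(z₁/z₀).
ln(215.0/0.011) = 9.8805, ln(12.0/0.011) = 6.9948
V₂ = 15.0 × 9.8805/6.9948 = 15.0 × 1.4126 = 21.1883 mph

21.19 mph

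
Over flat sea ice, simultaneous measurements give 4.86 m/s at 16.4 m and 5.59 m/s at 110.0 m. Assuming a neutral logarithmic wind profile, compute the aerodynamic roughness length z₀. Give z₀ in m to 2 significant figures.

z₀ ≈ 0.000052 m

Log law: V(z) ∝ ln(z/z₀). With r = V₁/V₂ = 4.86/5.59 = 0.86941,
r · ln(z₂/z₀) = ln(z₁/z₀) ⇒ ln z₀ = (ln z₁ − r·ln z₂)/(1 − r)
ln z₀ = (2.79728 − 0.86941×4.70048) / 0.13059 = -9.8733
z₀ = exp(-9.8733) = 0.00005153 m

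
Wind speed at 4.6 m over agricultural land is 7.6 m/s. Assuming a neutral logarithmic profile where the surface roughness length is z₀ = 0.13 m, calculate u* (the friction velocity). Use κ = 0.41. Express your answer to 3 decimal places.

Log law: V(z) = (u*/κ) · ln(z/z₀) ⇒ u* = κ · V / ln(z/z₀)
u* = 0.41 × 7.6 / ln(4.6/0.13) = 0.41 × 7.6 / 3.5663
   = 3.1160 / 3.5663 = 0.8737 m/s

u* ≈ 0.874 m/s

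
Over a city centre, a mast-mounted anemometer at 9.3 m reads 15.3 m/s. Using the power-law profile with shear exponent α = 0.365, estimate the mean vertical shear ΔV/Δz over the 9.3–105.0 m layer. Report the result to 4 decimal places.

0.2274 m/s/m

Power law: V₂ = V₁ · (z₂/z₁)^α = 15.3 × (11.2903)^0.365 = 37.0620 m/s
ΔV/Δz = (37.0620 − 15.3)/(105.0 − 9.3) = 21.7620/95.7000 = 0.22740 m/s/m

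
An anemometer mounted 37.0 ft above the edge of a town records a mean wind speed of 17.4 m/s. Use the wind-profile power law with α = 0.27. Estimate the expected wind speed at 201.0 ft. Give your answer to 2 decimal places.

Power-law profile: V₂ = V₁ · (z₂/z₁)^α
V₂ = 17.4 × (201.0/37.0)^0.27 = 17.4 × (5.4324)^0.27
    = 17.4 × 1.5792 = 27.4788 m/s

27.48 m/s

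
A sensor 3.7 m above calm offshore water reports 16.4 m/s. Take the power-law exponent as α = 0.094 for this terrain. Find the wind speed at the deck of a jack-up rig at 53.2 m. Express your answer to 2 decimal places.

21.07 m/s

Power-law profile: V₂ = V₁ · (z₂/z₁)^α
V₂ = 16.4 × (53.2/3.7)^0.094 = 16.4 × (14.3784)^0.094
    = 16.4 × 1.2848 = 21.0702 m/s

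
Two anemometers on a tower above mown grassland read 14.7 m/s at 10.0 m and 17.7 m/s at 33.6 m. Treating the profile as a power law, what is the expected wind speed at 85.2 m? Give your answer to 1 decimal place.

First find α: α = ln(V₂/V₁)/ln(z₂/z₁) = ln(17.7/14.7)/ln(33.6/10.0) = 0.18572/1.21194 = 0.1532
Extrapolate from 33.6 m to 85.2 m: V₃ = 17.7 × (85.2/33.6)^0.1532 = 17.7 × 1.1533 = 20.4126 m/s

20.4 m/s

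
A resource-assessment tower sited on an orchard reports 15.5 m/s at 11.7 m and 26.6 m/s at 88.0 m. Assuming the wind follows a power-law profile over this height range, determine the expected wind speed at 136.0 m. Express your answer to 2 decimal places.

First find α: α = ln(V₂/V₁)/ln(z₂/z₁) = ln(26.6/15.5)/ln(88.0/11.7) = 0.54007/2.01775 = 0.2677
Extrapolate from 88.0 m to 136.0 m: V₃ = 26.6 × (136.0/88.0)^0.2677 = 26.6 × 1.1236 = 29.8871 m/s

29.89 m/s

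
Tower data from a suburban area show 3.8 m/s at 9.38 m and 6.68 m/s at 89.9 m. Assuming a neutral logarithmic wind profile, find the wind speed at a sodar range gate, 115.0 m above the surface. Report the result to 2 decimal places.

6.99 m/s

Log law: V ∝ ln(z/z₀). From the pair, with r = V₁/V₂ = 0.56886,
ln z₀ = (ln z₁ − r·ln z₂)/(1 − r) = (2.2386 − 0.56886×4.4987)/0.43114 = -0.7435 → z₀ = 0.4754 m
V₃ = V₁ · ln(z₃/z₀)/ln(z₁/z₀) = 3.8 × 5.4885/2.9821 = 6.9938 m/s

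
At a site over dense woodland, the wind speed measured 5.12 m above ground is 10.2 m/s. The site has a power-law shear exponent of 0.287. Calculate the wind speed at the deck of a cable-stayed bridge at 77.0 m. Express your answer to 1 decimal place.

22.2 m/s

Power-law profile: V₂ = V₁ · (z₂/z₁)^α
V₂ = 10.2 × (77.0/5.12)^0.287 = 10.2 × (15.0391)^0.287
    = 10.2 × 2.1770 = 22.2056 m/s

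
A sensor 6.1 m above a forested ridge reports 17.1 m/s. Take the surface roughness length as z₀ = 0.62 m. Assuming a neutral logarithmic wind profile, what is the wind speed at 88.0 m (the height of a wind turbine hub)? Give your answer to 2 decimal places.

Log law: V(z) ∝ ln(z/z₀), so V₂/V₁ = ln(z₂/z₀) / ln(z₁/z₀).
ln(88.0/0.62) = 4.9554, ln(6.1/0.62) = 2.2863
V₂ = 17.1 × 4.9554/2.2863 = 17.1 × 2.1674 = 37.0625 m/s

37.06 m/s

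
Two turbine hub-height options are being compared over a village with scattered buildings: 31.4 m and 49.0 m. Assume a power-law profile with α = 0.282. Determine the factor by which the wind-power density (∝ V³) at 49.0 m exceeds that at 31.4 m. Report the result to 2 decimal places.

1.46

Speed ratio: V_B/V_A = (z_B/z_A)^α = (49.0/31.4)^0.282 = (1.5605)^0.282 = 1.13371
Power-density ratio: P_B/P_A = (V_B/V_A)³ = (1.13371)³ = 1.45715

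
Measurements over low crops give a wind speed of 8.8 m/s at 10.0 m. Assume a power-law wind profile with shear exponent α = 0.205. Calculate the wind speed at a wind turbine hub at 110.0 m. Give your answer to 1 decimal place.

14.4 m/s

Power-law profile: V₂ = V₁ · (z₂/z₁)^α
V₂ = 8.8 × (110.0/10.0)^0.205 = 8.8 × (11.0000)^0.205
    = 8.8 × 1.6349 = 14.3869 m/s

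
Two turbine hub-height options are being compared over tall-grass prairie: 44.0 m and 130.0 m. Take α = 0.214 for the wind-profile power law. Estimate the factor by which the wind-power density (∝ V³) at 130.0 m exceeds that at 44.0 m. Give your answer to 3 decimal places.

2.005

Speed ratio: V_B/V_A = (z_B/z_A)^α = (130.0/44.0)^0.214 = (2.9545)^0.214 = 1.26091
Power-density ratio: P_B/P_A = (V_B/V_A)³ = (1.26091)³ = 2.00473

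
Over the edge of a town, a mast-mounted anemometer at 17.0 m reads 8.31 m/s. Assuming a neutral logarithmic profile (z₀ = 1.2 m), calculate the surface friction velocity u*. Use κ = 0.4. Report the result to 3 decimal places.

Log law: V(z) = (u*/κ) · ln(z/z₀) ⇒ u* = κ · V / ln(z/z₀)
u* = 0.4 × 8.31 / ln(17.0/1.2) = 0.4 × 8.31 / 2.6509
   = 3.3240 / 2.6509 = 1.2539 m/s

u* ≈ 1.254 m/s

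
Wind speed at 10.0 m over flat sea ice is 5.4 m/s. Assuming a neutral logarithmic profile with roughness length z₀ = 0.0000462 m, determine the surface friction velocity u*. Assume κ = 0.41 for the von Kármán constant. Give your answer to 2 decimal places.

Log law: V(z) = (u*/κ) · ln(z/z₀) ⇒ u* = κ · V / ln(z/z₀)
u* = 0.41 × 5.4 / ln(10.0/0.0000462) = 0.41 × 5.4 / 12.2851
   = 2.2140 / 12.2851 = 0.1802 m/s

u* ≈ 0.18 m/s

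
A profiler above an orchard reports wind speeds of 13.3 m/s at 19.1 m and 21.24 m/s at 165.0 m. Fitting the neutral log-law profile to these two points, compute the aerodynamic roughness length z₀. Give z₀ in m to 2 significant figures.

z₀ ≈ 0.52 m

Log law: V(z) ∝ ln(z/z₀). With r = V₁/V₂ = 13.3/21.24 = 0.62618,
r · ln(z₂/z₀) = ln(z₁/z₀) ⇒ ln z₀ = (ln z₁ − r·ln z₂)/(1 − r)
ln z₀ = (2.94969 − 0.62618×5.10595) / 0.37382 = -0.6622
z₀ = exp(-0.6622) = 0.5157 m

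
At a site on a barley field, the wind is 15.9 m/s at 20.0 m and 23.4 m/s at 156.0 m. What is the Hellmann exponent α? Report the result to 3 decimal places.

α ≈ 0.188

Power law: V₂/V₁ = (z₂/z₁)^α ⇒ α = ln(V₂/V₁) / ln(z₂/z₁)
α = ln(23.4/15.9) / ln(156.0/20.0) = ln(1.4717) / ln(7.8000)
  = 0.38642 / 2.05412 = 0.18812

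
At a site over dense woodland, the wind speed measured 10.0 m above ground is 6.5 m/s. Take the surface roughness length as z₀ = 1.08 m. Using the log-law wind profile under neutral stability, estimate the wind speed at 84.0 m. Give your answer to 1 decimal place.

Log law: V(z) ∝ ln(z/z₀), so V₂/V₁ = ln(z₂/z₀) / ln(z₁/z₀).
ln(84.0/1.08) = 4.3539, ln(10.0/1.08) = 2.2256
V₂ = 6.5 × 4.3539/2.2256 = 6.5 × 1.9562 = 12.7156 m/s

12.7 m/s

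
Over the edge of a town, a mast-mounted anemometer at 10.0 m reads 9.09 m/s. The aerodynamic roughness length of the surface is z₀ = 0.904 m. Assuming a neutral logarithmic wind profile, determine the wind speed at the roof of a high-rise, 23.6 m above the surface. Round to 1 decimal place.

Log law: V(z) ∝ ln(z/z₀), so V₂/V₁ = ln(z₂/z₀) / ln(z₁/z₀).
ln(23.6/0.904) = 3.2622, ln(10.0/0.904) = 2.4035
V₂ = 9.09 × 3.2622/2.4035 = 9.09 × 1.3573 = 12.3374 m/s

12.3 m/s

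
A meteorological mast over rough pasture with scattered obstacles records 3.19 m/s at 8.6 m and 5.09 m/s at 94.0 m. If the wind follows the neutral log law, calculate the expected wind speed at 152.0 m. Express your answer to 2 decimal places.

5.47 m/s

Log law: V ∝ ln(z/z₀). From the pair, with r = V₁/V₂ = 0.62672,
ln z₀ = (ln z₁ − r·ln z₂)/(1 − r) = (2.1518 − 0.62672×4.5433)/0.37328 = -1.8635 → z₀ = 0.1551 m
V₃ = V₁ · ln(z₃/z₀)/ln(z₁/z₀) = 3.19 × 6.8874/4.0153 = 5.4718 m/s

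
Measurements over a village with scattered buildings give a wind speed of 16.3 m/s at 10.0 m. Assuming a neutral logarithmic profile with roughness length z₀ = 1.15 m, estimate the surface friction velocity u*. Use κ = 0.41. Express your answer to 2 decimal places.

Log law: V(z) = (u*/κ) · ln(z/z₀) ⇒ u* = κ · V / ln(z/z₀)
u* = 0.41 × 16.3 / ln(10.0/1.15) = 0.41 × 16.3 / 2.1628
   = 6.6830 / 2.1628 = 3.0899 m/s

u* ≈ 3.09 m/s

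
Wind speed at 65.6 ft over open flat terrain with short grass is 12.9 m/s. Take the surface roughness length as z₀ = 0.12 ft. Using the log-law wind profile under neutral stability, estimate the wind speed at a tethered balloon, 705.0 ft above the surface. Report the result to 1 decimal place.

Log law: V(z) ∝ ln(z/z₀), so V₂/V₁ = ln(z₂/z₀) / ln(z₁/z₀).
ln(705.0/0.12) = 8.6785, ln(65.6/0.12) = 6.3038
V₂ = 12.9 × 8.6785/6.3038 = 12.9 × 1.3767 = 17.7594 m/s

17.8 m/s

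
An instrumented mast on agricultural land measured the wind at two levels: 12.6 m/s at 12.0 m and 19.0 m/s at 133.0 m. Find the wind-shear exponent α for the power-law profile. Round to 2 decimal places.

α ≈ 0.17

Power law: V₂/V₁ = (z₂/z₁)^α ⇒ α = ln(V₂/V₁) / ln(z₂/z₁)
α = ln(19.0/12.6) / ln(133.0/12.0) = ln(1.5079) / ln(11.0833)
  = 0.41074 / 2.40544 = 0.17076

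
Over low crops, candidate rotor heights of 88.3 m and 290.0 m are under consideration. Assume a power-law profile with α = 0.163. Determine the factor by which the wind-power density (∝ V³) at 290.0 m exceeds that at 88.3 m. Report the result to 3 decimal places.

Speed ratio: V_B/V_A = (z_B/z_A)^α = (290.0/88.3)^0.163 = (3.2843)^0.163 = 1.21389
Power-density ratio: P_B/P_A = (V_B/V_A)³ = (1.21389)³ = 1.78870

1.789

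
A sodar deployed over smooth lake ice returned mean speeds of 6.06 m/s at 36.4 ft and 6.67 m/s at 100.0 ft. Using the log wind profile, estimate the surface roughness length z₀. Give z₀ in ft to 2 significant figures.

z₀ ≈ 0.0016 ft

Log law: V(z) ∝ ln(z/z₀). With r = V₁/V₂ = 6.06/6.67 = 0.90855,
r · ln(z₂/z₀) = ln(z₁/z₀) ⇒ ln z₀ = (ln z₁ − r·ln z₂)/(1 − r)
ln z₀ = (3.59457 − 0.90855×4.60517) / 0.09145 = -6.4452
z₀ = exp(-6.4452) = 0.001588 ft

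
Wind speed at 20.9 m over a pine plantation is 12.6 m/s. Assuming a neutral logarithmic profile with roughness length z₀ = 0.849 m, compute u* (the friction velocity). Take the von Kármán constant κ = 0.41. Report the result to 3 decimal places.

Log law: V(z) = (u*/κ) · ln(z/z₀) ⇒ u* = κ · V / ln(z/z₀)
u* = 0.41 × 12.6 / ln(20.9/0.849) = 0.41 × 12.6 / 3.2034
   = 5.1660 / 3.2034 = 1.6126 m/s

u* ≈ 1.613 m/s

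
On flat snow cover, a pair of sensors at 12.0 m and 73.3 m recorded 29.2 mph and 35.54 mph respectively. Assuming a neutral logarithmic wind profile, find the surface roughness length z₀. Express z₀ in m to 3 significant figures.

z₀ ≈ 0.00288 m

Log law: V(z) ∝ ln(z/z₀). With r = V₁/V₂ = 29.2/35.54 = 0.82161,
r · ln(z₂/z₀) = ln(z₁/z₀) ⇒ ln z₀ = (ln z₁ − r·ln z₂)/(1 − r)
ln z₀ = (2.48491 − 0.82161×4.29456) / 0.17839 = -5.8498
z₀ = exp(-5.8498) = 0.002881 m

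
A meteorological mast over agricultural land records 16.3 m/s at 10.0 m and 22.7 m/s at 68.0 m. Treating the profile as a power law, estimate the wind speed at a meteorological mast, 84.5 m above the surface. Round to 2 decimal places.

First find α: α = ln(V₂/V₁)/ln(z₂/z₁) = ln(22.7/16.3)/ln(68.0/10.0) = 0.33120/1.91692 = 0.1728
Extrapolate from 68.0 m to 84.5 m: V₃ = 22.7 × (84.5/68.0)^0.1728 = 22.7 × 1.0382 = 23.5682 m/s

23.57 m/s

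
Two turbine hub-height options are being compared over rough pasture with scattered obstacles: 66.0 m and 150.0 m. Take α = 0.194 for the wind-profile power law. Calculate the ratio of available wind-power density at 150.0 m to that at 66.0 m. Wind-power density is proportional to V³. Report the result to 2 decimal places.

Speed ratio: V_B/V_A = (z_B/z_A)^α = (150.0/66.0)^0.194 = (2.2727)^0.194 = 1.17265
Power-density ratio: P_B/P_A = (V_B/V_A)³ = (1.17265)³ = 1.61254

1.61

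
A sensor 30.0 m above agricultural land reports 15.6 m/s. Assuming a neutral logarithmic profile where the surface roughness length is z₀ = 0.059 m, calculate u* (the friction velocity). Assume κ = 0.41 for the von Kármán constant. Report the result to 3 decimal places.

Log law: V(z) = (u*/κ) · ln(z/z₀) ⇒ u* = κ · V / ln(z/z₀)
u* = 0.41 × 15.6 / ln(30.0/0.059) = 0.41 × 15.6 / 6.2314
   = 6.3960 / 6.2314 = 1.0264 m/s

u* ≈ 1.026 m/s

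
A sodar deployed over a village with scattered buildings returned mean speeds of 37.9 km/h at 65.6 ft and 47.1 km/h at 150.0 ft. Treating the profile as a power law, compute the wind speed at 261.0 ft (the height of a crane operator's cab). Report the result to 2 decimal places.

First find α: α = ln(V₂/V₁)/ln(z₂/z₁) = ln(47.1/37.9)/ln(150.0/65.6) = 0.21732/0.82706 = 0.2628
Extrapolate from 150.0 ft to 261.0 ft: V₃ = 47.1 × (261.0/150.0)^0.2628 = 47.1 × 1.1567 = 54.4789 km/h

54.48 km/h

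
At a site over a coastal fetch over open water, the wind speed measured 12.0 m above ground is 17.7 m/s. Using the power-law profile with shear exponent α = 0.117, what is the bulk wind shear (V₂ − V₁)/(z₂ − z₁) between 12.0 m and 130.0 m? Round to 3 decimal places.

0.048 m/s/m

Power law: V₂ = V₁ · (z₂/z₁)^α = 17.7 × (10.8333)^0.117 = 23.3905 m/s
ΔV/Δz = (23.3905 − 17.7)/(130.0 − 12.0) = 5.6905/118.0000 = 0.04822 m/s/m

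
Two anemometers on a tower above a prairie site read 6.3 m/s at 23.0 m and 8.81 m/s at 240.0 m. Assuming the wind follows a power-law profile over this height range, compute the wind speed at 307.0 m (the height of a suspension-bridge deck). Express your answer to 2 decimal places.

First find α: α = ln(V₂/V₁)/ln(z₂/z₁) = ln(8.81/6.3)/ln(240.0/23.0) = 0.33534/2.34514 = 0.1430
Extrapolate from 240.0 m to 307.0 m: V₃ = 8.81 × (307.0/240.0)^0.1430 = 8.81 × 1.0358 = 9.1257 m/s

9.13 m/s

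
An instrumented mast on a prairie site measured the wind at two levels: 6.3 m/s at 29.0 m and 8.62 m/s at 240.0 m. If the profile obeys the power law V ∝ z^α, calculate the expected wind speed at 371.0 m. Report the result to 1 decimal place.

9.2 m/s

First find α: α = ln(V₂/V₁)/ln(z₂/z₁) = ln(8.62/6.3)/ln(240.0/29.0) = 0.31354/2.11334 = 0.1484
Extrapolate from 240.0 m to 371.0 m: V₃ = 8.62 × (371.0/240.0)^0.1484 = 8.62 × 1.0668 = 9.1954 m/s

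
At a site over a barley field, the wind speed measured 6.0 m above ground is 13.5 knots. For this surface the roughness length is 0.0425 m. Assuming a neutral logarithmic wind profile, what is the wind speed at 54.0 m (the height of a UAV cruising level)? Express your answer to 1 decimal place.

19.5 knots

Log law: V(z) ∝ ln(z/z₀), so V₂/V₁ = ln(z₂/z₀) / ln(z₁/z₀).
ln(54.0/0.0425) = 7.1472, ln(6.0/0.0425) = 4.9500
V₂ = 13.5 × 7.1472/4.9500 = 13.5 × 1.4439 = 19.4924 knots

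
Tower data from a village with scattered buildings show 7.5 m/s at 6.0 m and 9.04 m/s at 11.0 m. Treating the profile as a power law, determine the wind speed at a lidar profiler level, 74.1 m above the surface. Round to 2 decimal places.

16.27 m/s

First find α: α = ln(V₂/V₁)/ln(z₂/z₁) = ln(9.04/7.5)/ln(11.0/6.0) = 0.18676/0.60614 = 0.3081
Extrapolate from 11.0 m to 74.1 m: V₃ = 9.04 × (74.1/11.0)^0.3081 = 9.04 × 1.7999 = 16.2710 m/s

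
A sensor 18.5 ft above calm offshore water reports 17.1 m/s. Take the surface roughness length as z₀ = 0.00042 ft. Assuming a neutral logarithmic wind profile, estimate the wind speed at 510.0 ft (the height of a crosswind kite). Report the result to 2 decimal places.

22.40 m/s

Log law: V(z) ∝ ln(z/z₀), so V₂/V₁ = ln(z₂/z₀) / ln(z₁/z₀).
ln(510.0/0.00042) = 14.0097, ln(18.5/0.00042) = 10.6930
V₂ = 17.1 × 14.0097/10.6930 = 17.1 × 1.3102 = 22.4039 m/s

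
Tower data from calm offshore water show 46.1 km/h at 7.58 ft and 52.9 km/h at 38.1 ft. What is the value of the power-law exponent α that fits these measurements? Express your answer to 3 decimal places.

α ≈ 0.085

Power law: V₂/V₁ = (z₂/z₁)^α ⇒ α = ln(V₂/V₁) / ln(z₂/z₁)
α = ln(52.9/46.1) / ln(38.1/7.58) = ln(1.1475) / ln(5.0264)
  = 0.13759 / 1.61470 = 0.08521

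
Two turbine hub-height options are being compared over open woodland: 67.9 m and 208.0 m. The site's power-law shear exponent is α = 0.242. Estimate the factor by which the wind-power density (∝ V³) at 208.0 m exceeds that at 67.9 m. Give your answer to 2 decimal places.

2.25

Speed ratio: V_B/V_A = (z_B/z_A)^α = (208.0/67.9)^0.242 = (3.0633)^0.242 = 1.31117
Power-density ratio: P_B/P_A = (V_B/V_A)³ = (1.31117)³ = 2.25412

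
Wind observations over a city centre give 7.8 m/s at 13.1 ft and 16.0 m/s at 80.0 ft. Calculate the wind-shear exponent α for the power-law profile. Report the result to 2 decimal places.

α ≈ 0.40

Power law: V₂/V₁ = (z₂/z₁)^α ⇒ α = ln(V₂/V₁) / ln(z₂/z₁)
α = ln(16.0/7.8) / ln(80.0/13.1) = ln(2.0513) / ln(6.1069)
  = 0.71846 / 1.80941 = 0.39707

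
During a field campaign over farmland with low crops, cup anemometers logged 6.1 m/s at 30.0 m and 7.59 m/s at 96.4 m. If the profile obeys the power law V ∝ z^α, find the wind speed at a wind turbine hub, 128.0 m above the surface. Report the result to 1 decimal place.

First find α: α = ln(V₂/V₁)/ln(z₂/z₁) = ln(7.59/6.1)/ln(96.4/30.0) = 0.21854/1.16731 = 0.1872
Extrapolate from 96.4 m to 128.0 m: V₃ = 7.59 × (128.0/96.4)^0.1872 = 7.59 × 1.0545 = 8.0038 m/s

8.0 m/s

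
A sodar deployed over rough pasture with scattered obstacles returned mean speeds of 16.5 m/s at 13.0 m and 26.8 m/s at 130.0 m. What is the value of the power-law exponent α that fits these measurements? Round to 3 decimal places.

α ≈ 0.211

Power law: V₂/V₁ = (z₂/z₁)^α ⇒ α = ln(V₂/V₁) / ln(z₂/z₁)
α = ln(26.8/16.5) / ln(130.0/13.0) = ln(1.6242) / ln(10.0000)
  = 0.48504 / 2.30259 = 0.21065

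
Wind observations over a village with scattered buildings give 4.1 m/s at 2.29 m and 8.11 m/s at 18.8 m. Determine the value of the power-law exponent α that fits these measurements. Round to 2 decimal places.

Power law: V₂/V₁ = (z₂/z₁)^α ⇒ α = ln(V₂/V₁) / ln(z₂/z₁)
α = ln(8.11/4.1) / ln(18.8/2.29) = ln(1.9780) / ln(8.2096)
  = 0.68211 / 2.10531 = 0.32400

α ≈ 0.32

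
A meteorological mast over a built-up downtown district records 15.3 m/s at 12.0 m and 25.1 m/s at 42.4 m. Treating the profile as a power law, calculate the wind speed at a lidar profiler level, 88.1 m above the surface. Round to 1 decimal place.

First find α: α = ln(V₂/V₁)/ln(z₂/z₁) = ln(25.1/15.3)/ln(42.4/12.0) = 0.49502/1.26224 = 0.3922
Extrapolate from 42.4 m to 88.1 m: V₃ = 25.1 × (88.1/42.4)^0.3922 = 25.1 × 1.3322 = 33.4373 m/s

33.4 m/s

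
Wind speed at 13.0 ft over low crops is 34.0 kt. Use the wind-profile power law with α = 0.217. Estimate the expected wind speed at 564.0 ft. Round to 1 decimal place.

Power-law profile: V₂ = V₁ · (z₂/z₁)^α
V₂ = 34.0 × (564.0/13.0)^0.217 = 34.0 × (43.3846)^0.217
    = 34.0 × 2.2662 = 77.0514 kt

77.1 kt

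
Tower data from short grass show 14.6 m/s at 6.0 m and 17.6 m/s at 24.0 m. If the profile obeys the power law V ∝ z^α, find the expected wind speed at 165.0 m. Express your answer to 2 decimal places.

22.82 m/s

First find α: α = ln(V₂/V₁)/ln(z₂/z₁) = ln(17.6/14.6)/ln(24.0/6.0) = 0.18688/1.38629 = 0.1348
Extrapolate from 24.0 m to 165.0 m: V₃ = 17.6 × (165.0/24.0)^0.1348 = 17.6 × 1.2968 = 22.8234 m/s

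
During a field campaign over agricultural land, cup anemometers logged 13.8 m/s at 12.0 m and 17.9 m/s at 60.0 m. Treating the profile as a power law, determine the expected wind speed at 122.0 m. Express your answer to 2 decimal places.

First find α: α = ln(V₂/V₁)/ln(z₂/z₁) = ln(17.9/13.8)/ln(60.0/12.0) = 0.26013/1.60944 = 0.1616
Extrapolate from 60.0 m to 122.0 m: V₃ = 17.9 × (122.0/60.0)^0.1616 = 17.9 × 1.1215 = 20.0756 m/s

20.08 m/s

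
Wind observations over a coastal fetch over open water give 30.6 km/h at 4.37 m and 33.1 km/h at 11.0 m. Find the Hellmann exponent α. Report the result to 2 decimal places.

α ≈ 0.09

Power law: V₂/V₁ = (z₂/z₁)^α ⇒ α = ln(V₂/V₁) / ln(z₂/z₁)
α = ln(33.1/30.6) / ln(11.0/4.37) = ln(1.0817) / ln(2.5172)
  = 0.07853 / 0.92313 = 0.08507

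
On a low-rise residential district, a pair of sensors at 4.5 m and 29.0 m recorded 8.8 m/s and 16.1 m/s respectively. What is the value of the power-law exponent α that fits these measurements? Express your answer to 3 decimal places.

Power law: V₂/V₁ = (z₂/z₁)^α ⇒ α = ln(V₂/V₁) / ln(z₂/z₁)
α = ln(16.1/8.8) / ln(29.0/4.5) = ln(1.8295) / ln(6.4444)
  = 0.60407 / 1.86322 = 0.32421

α ≈ 0.324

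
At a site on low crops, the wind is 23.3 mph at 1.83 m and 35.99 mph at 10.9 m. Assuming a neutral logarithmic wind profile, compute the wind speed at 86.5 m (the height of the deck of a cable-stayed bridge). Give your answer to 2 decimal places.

Log law: V ∝ ln(z/z₀). From the pair, with r = V₁/V₂ = 0.64740,
ln z₀ = (ln z₁ − r·ln z₂)/(1 − r) = (0.6043 − 0.64740×2.3888)/0.35260 = -2.6721 → z₀ = 0.06911 m
V₃ = V₁ · ln(z₃/z₀)/ln(z₁/z₀) = 23.3 × 7.1322/3.2764 = 50.7205 mph

50.72 mph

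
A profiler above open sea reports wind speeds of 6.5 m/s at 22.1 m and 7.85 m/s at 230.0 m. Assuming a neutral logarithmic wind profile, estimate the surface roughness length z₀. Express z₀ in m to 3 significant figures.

z₀ ≈ 0.000279 m

Log law: V(z) ∝ ln(z/z₀). With r = V₁/V₂ = 6.5/7.85 = 0.82803,
r · ln(z₂/z₀) = ln(z₁/z₀) ⇒ ln z₀ = (ln z₁ − r·ln z₂)/(1 − r)
ln z₀ = (3.09558 − 0.82803×5.43808) / 0.17197 = -8.1831
z₀ = exp(-8.1831) = 0.0002793 m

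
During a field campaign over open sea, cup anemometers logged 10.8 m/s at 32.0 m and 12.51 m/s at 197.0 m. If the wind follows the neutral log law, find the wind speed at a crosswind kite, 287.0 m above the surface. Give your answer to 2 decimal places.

12.86 m/s

Log law: V ∝ ln(z/z₀). From the pair, with r = V₁/V₂ = 0.86331,
ln z₀ = (ln z₁ − r·ln z₂)/(1 − r) = (3.4657 − 0.86331×5.2832)/0.13669 = -8.0130 → z₀ = 0.0003311 m
V₃ = V₁ · ln(z₃/z₀)/ln(z₁/z₀) = 10.8 × 13.6725/11.4787 = 12.8640 m/s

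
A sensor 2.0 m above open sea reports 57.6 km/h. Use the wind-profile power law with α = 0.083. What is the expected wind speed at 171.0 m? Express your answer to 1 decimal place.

83.3 km/h

Power-law profile: V₂ = V₁ · (z₂/z₁)^α
V₂ = 57.6 × (171.0/2.0)^0.083 = 57.6 × (85.5000)^0.083
    = 57.6 × 1.4466 = 83.3251 km/h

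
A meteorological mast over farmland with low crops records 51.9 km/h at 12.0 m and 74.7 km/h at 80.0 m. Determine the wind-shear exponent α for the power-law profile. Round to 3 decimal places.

α ≈ 0.192

Power law: V₂/V₁ = (z₂/z₁)^α ⇒ α = ln(V₂/V₁) / ln(z₂/z₁)
α = ln(74.7/51.9) / ln(80.0/12.0) = ln(1.4393) / ln(6.6667)
  = 0.36416 / 1.89712 = 0.19195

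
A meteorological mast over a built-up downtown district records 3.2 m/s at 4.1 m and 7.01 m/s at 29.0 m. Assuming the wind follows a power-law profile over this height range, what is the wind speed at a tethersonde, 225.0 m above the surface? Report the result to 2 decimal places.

First find α: α = ln(V₂/V₁)/ln(z₂/z₁) = ln(7.01/3.2)/ln(29.0/4.1) = 0.78419/1.95631 = 0.4009
Extrapolate from 29.0 m to 225.0 m: V₃ = 7.01 × (225.0/29.0)^0.4009 = 7.01 × 2.2734 = 15.9363 m/s

15.94 m/s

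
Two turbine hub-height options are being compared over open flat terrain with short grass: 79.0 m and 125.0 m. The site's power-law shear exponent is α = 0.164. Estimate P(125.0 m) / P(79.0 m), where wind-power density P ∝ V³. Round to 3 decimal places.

Speed ratio: V_B/V_A = (z_B/z_A)^α = (125.0/79.0)^0.164 = (1.5823)^0.164 = 1.07816
Power-density ratio: P_B/P_A = (V_B/V_A)³ = (1.07816)³ = 1.25328

1.253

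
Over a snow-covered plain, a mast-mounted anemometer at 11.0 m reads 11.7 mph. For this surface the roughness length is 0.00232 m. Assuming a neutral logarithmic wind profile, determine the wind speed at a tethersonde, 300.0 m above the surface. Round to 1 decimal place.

Log law: V(z) ∝ ln(z/z₀), so V₂/V₁ = ln(z₂/z₀) / ln(z₁/z₀).
ln(300.0/0.00232) = 11.7700, ln(11.0/0.00232) = 8.4641
V₂ = 11.7 × 11.7700/8.4641 = 11.7 × 1.3906 = 16.2698 mph

16.3 mph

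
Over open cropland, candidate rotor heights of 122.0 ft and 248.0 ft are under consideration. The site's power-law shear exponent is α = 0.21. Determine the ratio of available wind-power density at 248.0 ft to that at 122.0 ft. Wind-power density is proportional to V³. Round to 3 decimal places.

Speed ratio: V_B/V_A = (z_B/z_A)^α = (248.0/122.0)^0.21 = (2.0328)^0.21 = 1.16064
Power-density ratio: P_B/P_A = (V_B/V_A)³ = (1.16064)³ = 1.56350

1.563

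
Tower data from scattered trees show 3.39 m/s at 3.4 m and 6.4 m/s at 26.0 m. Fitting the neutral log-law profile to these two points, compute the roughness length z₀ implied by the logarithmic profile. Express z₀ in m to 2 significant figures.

z₀ ≈ 0.34 m

Log law: V(z) ∝ ln(z/z₀). With r = V₁/V₂ = 3.39/6.4 = 0.52969,
r · ln(z₂/z₀) = ln(z₁/z₀) ⇒ ln z₀ = (ln z₁ − r·ln z₂)/(1 − r)
ln z₀ = (1.22378 − 0.52969×3.25810) / 0.47031 = -1.0674
z₀ = exp(-1.0674) = 0.3439 m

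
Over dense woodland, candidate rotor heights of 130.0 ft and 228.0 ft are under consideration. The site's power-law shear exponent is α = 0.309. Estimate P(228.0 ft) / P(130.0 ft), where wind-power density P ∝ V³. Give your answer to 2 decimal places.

Speed ratio: V_B/V_A = (z_B/z_A)^α = (228.0/130.0)^0.309 = (1.7538)^0.309 = 1.18958
Power-density ratio: P_B/P_A = (V_B/V_A)³ = (1.18958)³ = 1.68337

1.68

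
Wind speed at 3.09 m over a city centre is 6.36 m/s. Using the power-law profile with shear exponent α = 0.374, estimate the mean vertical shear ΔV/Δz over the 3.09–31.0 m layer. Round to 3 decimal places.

Power law: V₂ = V₁ · (z₂/z₁)^α = 6.36 × (10.0324)^0.374 = 15.0654 m/s
ΔV/Δz = (15.0654 − 6.36)/(31.0 − 3.09) = 8.7054/27.9100 = 0.31191 m/s/m

0.312 m/s/m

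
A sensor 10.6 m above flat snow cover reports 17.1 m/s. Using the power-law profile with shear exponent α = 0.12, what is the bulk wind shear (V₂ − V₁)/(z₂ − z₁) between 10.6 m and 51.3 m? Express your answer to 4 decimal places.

Power law: V₂ = V₁ · (z₂/z₁)^α = 17.1 × (4.8396)^0.12 = 20.6621 m/s
ΔV/Δz = (20.6621 − 17.1)/(51.3 − 10.6) = 3.5621/40.7000 = 0.08752 m/s/m

0.0875 m/s/m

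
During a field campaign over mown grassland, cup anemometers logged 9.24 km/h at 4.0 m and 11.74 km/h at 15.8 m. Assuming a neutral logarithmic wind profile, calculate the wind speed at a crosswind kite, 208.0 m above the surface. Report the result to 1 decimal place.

Log law: V ∝ ln(z/z₀). From the pair, with r = V₁/V₂ = 0.78705,
ln z₀ = (ln z₁ − r·ln z₂)/(1 − r) = (1.3863 − 0.78705×2.7600)/0.21295 = -3.6910 → z₀ = 0.02495 m
V₃ = V₁ · ln(z₃/z₀)/ln(z₁/z₀) = 9.24 × 9.0285/5.0773 = 16.4308 km/h

16.4 km/h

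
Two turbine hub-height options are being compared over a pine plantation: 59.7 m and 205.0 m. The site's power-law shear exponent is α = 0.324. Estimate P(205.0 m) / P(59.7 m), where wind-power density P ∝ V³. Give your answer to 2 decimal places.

3.32

Speed ratio: V_B/V_A = (z_B/z_A)^α = (205.0/59.7)^0.324 = (3.4338)^0.324 = 1.49139
Power-density ratio: P_B/P_A = (V_B/V_A)³ = (1.49139)³ = 3.31725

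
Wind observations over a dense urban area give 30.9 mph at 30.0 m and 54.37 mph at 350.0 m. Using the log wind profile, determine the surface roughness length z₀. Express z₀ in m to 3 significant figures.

Log law: V(z) ∝ ln(z/z₀). With r = V₁/V₂ = 30.9/54.37 = 0.56833,
r · ln(z₂/z₀) = ln(z₁/z₀) ⇒ ln z₀ = (ln z₁ − r·ln z₂)/(1 − r)
ln z₀ = (3.40120 − 0.56833×5.85793) / 0.43167 = 0.1667
z₀ = exp(0.1667) = 1.181 m

z₀ ≈ 1.18 m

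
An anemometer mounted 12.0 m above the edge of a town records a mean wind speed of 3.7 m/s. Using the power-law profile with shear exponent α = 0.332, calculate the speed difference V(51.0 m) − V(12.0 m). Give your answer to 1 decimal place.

2.3 m/s

Power law: V₂ = V₁ · (z₂/z₁)^α = 3.7 × (4.2500)^0.332 = 5.9817 m/s
ΔV = 5.9817 − 3.7 = 2.2817 m/s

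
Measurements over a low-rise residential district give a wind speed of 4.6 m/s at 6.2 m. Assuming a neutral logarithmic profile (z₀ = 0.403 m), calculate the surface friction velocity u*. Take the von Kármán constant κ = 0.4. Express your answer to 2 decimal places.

u* ≈ 0.67 m/s

Log law: V(z) = (u*/κ) · ln(z/z₀) ⇒ u* = κ · V / ln(z/z₀)
u* = 0.4 × 4.6 / ln(6.2/0.403) = 0.4 × 4.6 / 2.7334
   = 1.8400 / 2.7334 = 0.6732 m/s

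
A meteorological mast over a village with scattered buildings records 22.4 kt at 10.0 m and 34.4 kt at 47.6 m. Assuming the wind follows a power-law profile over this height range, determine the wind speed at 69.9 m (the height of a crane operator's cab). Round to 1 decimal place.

38.2 kt

First find α: α = ln(V₂/V₁)/ln(z₂/z₁) = ln(34.4/22.4)/ln(47.6/10.0) = 0.42900/1.56025 = 0.2750
Extrapolate from 47.6 m to 69.9 m: V₃ = 34.4 × (69.9/47.6)^0.2750 = 34.4 × 1.1114 = 38.2331 kt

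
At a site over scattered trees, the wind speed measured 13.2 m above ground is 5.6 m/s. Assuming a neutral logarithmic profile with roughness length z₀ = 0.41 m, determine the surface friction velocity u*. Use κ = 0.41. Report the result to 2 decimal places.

Log law: V(z) = (u*/κ) · ln(z/z₀) ⇒ u* = κ · V / ln(z/z₀)
u* = 0.41 × 5.6 / ln(13.2/0.41) = 0.41 × 5.6 / 3.4718
   = 2.2960 / 3.4718 = 0.6613 m/s

u* ≈ 0.66 m/s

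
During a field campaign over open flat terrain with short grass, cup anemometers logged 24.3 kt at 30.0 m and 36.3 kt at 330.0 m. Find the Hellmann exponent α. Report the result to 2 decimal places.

Power law: V₂/V₁ = (z₂/z₁)^α ⇒ α = ln(V₂/V₁) / ln(z₂/z₁)
α = ln(36.3/24.3) / ln(330.0/30.0) = ln(1.4938) / ln(11.0000)
  = 0.40134 / 2.39790 = 0.16737

α ≈ 0.17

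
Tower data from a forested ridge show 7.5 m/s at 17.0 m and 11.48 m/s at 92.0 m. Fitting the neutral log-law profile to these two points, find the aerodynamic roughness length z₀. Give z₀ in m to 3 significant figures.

Log law: V(z) ∝ ln(z/z₀). With r = V₁/V₂ = 7.5/11.48 = 0.65331,
r · ln(z₂/z₀) = ln(z₁/z₀) ⇒ ln z₀ = (ln z₁ − r·ln z₂)/(1 − r)
ln z₀ = (2.83321 − 0.65331×4.52179) / 0.34669 = -0.3488
z₀ = exp(-0.3488) = 0.7056 m

z₀ ≈ 0.706 m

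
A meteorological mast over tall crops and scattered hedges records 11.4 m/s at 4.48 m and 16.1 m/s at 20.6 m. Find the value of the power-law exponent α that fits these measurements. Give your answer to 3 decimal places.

Power law: V₂/V₁ = (z₂/z₁)^α ⇒ α = ln(V₂/V₁) / ln(z₂/z₁)
α = ln(16.1/11.4) / ln(20.6/4.48) = ln(1.4123) / ln(4.5982)
  = 0.34521 / 1.52567 = 0.22627

α ≈ 0.226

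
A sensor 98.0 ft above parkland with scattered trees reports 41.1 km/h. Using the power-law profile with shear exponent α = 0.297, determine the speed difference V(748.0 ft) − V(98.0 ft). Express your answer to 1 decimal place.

34.1 km/h

Power law: V₂ = V₁ · (z₂/z₁)^α = 41.1 × (7.6327)^0.297 = 75.1617 km/h
ΔV = 75.1617 − 41.1 = 34.0617 km/h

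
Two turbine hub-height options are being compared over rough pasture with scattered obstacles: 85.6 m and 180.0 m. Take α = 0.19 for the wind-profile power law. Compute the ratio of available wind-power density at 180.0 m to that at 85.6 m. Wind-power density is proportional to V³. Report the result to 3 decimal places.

Speed ratio: V_B/V_A = (z_B/z_A)^α = (180.0/85.6)^0.19 = (2.1028)^0.19 = 1.15168
Power-density ratio: P_B/P_A = (V_B/V_A)³ = (1.15168)³ = 1.52755

1.528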